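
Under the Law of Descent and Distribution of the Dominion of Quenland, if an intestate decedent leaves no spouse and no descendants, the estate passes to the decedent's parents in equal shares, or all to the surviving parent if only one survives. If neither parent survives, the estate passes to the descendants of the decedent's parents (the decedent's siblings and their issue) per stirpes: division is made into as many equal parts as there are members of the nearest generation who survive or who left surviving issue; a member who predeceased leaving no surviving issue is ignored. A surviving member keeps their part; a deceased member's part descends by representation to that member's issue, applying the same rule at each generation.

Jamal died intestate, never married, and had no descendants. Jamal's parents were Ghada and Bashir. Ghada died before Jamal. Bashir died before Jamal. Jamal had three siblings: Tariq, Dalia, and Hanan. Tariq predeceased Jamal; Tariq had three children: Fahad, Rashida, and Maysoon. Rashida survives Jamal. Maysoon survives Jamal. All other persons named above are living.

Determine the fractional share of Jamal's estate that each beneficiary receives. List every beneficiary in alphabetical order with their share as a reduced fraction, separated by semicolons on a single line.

Neither parent survives and there are no descendants, so the estate passes to Jamal's siblings and their issue per stirpes.
The estate is divided into 3 equal shares of 1/3 among Tariq, Dalia, Hanan.
Tariq predeceased; the 1/3 allotted to Tariq's branch passes to Tariq's issue by representation.
The 1/3 is divided into 3 equal shares of 1/9 among Fahad, Rashida, Maysoon.
Fahad is living and takes 1/9.
Rashida is living and takes 1/9.
Maysoon is living and takes 1/9.
Dalia is living and takes 1/3.
Hanan is living and takes 1/3.

Dalia 1/3; Fahad 1/9; Hanan 1/3; Maysoon 1/9; Rashida 1/9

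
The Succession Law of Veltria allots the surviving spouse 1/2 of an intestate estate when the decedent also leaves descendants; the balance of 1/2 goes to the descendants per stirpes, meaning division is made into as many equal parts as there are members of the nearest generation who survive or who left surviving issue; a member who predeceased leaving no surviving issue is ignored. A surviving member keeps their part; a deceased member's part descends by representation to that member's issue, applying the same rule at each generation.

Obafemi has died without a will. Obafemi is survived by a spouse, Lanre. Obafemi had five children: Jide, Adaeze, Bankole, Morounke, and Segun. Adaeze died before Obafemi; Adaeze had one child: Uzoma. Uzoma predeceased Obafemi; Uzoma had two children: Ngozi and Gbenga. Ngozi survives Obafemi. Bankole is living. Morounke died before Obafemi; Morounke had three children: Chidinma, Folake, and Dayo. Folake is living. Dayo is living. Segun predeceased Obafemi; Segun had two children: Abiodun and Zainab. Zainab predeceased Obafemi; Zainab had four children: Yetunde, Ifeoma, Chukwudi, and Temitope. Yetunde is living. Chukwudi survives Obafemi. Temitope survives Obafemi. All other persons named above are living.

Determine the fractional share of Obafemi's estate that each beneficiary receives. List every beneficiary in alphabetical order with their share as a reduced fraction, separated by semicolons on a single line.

Lanre, as surviving spouse, takes 1/2.
The remaining 1/2 passes to Obafemi's descendants per stirpes.
The 1/2 is divided into 5 equal shares of 1/10 among Jide, Adaeze, Bankole, Morounke, Segun.
Jide is living and takes 1/10.
Adaeze predeceased; the 1/10 allotted to Adaeze's branch passes to Adaeze's issue by representation.
Uzoma's line is the sole branch at this level, so the full 1/10 passes to Uzoma's issue by representation.
The 1/10 is divided into 2 equal shares of 1/20 among Ngozi, Gbenga.
Ngozi is living and takes 1/20.
Gbenga is living and takes 1/20.
Bankole is living and takes 1/10.
Morounke predeceased; the 1/10 allotted to Morounke's branch passes to Morounke's issue by representation.
The 1/10 is divided into 3 equal shares of 1/30 among Chidinma, Folake, Dayo.
Chidinma is living and takes 1/30.
Folake is living and takes 1/30.
Dayo is living and takes 1/30.
Segun predeceased; the 1/10 allotted to Segun's branch passes to Segun's issue by representation.
The 1/10 is divided into 2 equal shares of 1/20 among Abiodun, Zainab.
Abiodun is living and takes 1/20.
Zainab predeceased; the 1/20 allotted to Zainab's branch passes to Zainab's issue by representation.
The 1/20 is divided into 4 equal shares of 1/80 among Yetunde, Ifeoma, Chukwudi, Temitope.
Yetunde is living and takes 1/80.
Ifeoma is living and takes 1/80.
Chukwudi is living and takes 1/80.
Temitope is living and takes 1/80.

Abiodun 1/20; Bankole 1/10; Chidinma 1/30; Chukwudi 1/80; Dayo 1/30; Folake 1/30; Gbenga 1/20; Ifeoma 1/80; Jide 1/10; Lanre 1/2; Ngozi 1/20; Temitope 1/80; Yetunde 1/80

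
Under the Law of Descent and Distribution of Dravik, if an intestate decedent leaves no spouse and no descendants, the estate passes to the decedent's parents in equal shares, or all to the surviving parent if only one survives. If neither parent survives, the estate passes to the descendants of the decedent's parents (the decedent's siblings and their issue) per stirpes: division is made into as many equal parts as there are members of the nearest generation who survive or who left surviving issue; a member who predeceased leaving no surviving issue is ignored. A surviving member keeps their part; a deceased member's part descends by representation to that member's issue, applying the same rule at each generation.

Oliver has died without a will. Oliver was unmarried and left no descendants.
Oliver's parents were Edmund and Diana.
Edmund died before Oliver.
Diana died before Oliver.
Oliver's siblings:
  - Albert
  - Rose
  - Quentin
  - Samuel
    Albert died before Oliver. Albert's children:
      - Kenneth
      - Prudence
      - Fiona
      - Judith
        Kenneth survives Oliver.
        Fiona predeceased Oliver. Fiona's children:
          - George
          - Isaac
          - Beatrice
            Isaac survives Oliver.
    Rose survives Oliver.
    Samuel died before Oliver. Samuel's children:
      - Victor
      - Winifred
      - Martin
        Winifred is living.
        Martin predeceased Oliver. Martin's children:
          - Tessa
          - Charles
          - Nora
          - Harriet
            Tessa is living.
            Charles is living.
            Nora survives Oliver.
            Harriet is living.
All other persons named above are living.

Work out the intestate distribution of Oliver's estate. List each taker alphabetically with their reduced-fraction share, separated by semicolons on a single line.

Beatrice 1/48; Charles 1/48; George 1/48; Harriet 1/48; Isaac 1/48; Judith 1/16; Kenneth 1/16; Nora 1/48; Prudence 1/16; Quentin 1/4; Rose 1/4; Tessa 1/48; Victor 1/12; Winifred 1/12

Neither parent survives and there are no descendants, so the estate passes to Oliver's siblings and their issue per stirpes.
The estate is divided into 4 equal shares of 1/4 among Albert, Rose, Quentin, Samuel.
Albert predeceased; the 1/4 allotted to Albert's branch passes to Albert's issue by representation.
The 1/4 is divided into 4 equal shares of 1/16 among Kenneth, Prudence, Fiona, Judith.
Kenneth is living and takes 1/16.
Prudence is living and takes 1/16.
Fiona predeceased; the 1/16 allotted to Fiona's branch passes to Fiona's issue by representation.
The 1/16 is divided into 3 equal shares of 1/48 among George, Isaac, Beatrice.
George is living and takes 1/48.
Isaac is living and takes 1/48.
Beatrice is living and takes 1/48.
Judith is living and takes 1/16.
Rose is living and takes 1/4.
Quentin is living and takes 1/4.
Samuel predeceased; the 1/4 allotted to Samuel's branch passes to Samuel's issue by representation.
The 1/4 is divided into 3 equal shares of 1/12 among Victor, Winifred, Martin.
Victor is living and takes 1/12.
Winifred is living and takes 1/12.
Martin predeceased; the 1/12 allotted to Martin's branch passes to Martin's issue by representation.
The 1/12 is divided into 4 equal shares of 1/48 among Tessa, Charles, Nora, Harriet.
Tessa is living and takes 1/48.
Charles is living and takes 1/48.
Nora is living and takes 1/48.
Harriet is living and takes 1/48.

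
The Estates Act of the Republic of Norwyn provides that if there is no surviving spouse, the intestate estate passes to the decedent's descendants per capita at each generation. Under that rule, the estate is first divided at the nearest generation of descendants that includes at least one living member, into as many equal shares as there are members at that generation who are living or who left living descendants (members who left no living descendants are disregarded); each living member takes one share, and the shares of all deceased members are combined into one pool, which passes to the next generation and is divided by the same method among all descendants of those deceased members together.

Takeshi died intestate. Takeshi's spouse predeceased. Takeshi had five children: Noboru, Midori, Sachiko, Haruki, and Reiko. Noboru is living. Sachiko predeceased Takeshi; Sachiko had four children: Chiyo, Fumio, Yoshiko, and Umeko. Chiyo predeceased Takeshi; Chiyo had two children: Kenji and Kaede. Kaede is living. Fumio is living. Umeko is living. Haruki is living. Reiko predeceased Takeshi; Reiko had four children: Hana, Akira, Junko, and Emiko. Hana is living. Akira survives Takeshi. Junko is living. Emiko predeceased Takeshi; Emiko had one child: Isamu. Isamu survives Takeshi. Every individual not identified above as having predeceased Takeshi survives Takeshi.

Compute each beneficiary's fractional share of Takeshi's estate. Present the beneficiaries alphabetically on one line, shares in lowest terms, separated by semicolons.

There is no surviving spouse, so the entire estate passes to Takeshi's descendants per capita at each generation.
At generation 1 (Noboru, Midori, Sachiko, Haruki, Reiko) there are 5 shares of (1)/5 = 1/5 each.
Living: Noboru, Midori, and Haruki — each takes 1/5.
Deceased: Sachiko and Reiko. Their combined 2/5 is pooled and carried to generation 2.
At generation 2 (Chiyo, Fumio, Yoshiko, Umeko, Hana, Akira, Junko, Emiko) there are 8 shares of (2/5)/8 = 1/20 each.
Living: Fumio, Yoshiko, Umeko, Hana, Akira, and Junko — each takes 1/20.
Deceased: Chiyo and Emiko. Their combined 1/10 is pooled and carried to generation 3.
At generation 3 (Kenji, Kaede, Isamu) there are 3 shares of (1/10)/3 = 1/30 each.
Living: Kenji, Kaede, and Isamu — each takes 1/30.

Akira 1/20; Fumio 1/20; Hana 1/20; Haruki 1/5; Isamu 1/30; Junko 1/20; Kaede 1/30; Kenji 1/30; Midori 1/5; Noboru 1/5; Umeko 1/20; Yoshiko 1/20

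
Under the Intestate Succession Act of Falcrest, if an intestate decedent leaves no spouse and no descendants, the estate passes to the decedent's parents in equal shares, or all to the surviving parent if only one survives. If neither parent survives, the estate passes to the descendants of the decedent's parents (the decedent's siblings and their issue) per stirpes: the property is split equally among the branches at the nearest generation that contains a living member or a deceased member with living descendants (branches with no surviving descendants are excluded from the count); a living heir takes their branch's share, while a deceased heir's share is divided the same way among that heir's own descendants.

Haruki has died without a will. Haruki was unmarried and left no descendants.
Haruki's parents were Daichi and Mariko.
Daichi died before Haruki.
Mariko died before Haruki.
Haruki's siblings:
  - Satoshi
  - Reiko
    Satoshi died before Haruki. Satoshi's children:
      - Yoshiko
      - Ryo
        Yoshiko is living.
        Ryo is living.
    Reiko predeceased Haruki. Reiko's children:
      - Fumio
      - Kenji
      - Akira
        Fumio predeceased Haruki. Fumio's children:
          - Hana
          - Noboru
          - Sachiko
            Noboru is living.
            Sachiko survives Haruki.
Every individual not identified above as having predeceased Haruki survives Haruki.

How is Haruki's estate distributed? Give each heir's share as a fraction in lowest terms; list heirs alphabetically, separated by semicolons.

Akira 1/6; Hana 1/18; Kenji 1/6; Noboru 1/18; Ryo 1/4; Sachiko 1/18; Yoshiko 1/4

Neither parent survives and there are no descendants, so the estate passes to Haruki's siblings and their issue per stirpes.
The estate is divided into 2 equal shares of 1/2 among Satoshi, Reiko.
Satoshi predeceased; the 1/2 allotted to Satoshi's branch passes to Satoshi's issue by representation.
The 1/2 is divided into 2 equal shares of 1/4 among Yoshiko, Ryo.
Yoshiko is living and takes 1/4.
Ryo is living and takes 1/4.
Reiko predeceased; the 1/2 allotted to Reiko's branch passes to Reiko's issue by representation.
The 1/2 is divided into 3 equal shares of 1/6 among Fumio, Kenji, Akira.
Fumio predeceased; the 1/6 allotted to Fumio's branch passes to Fumio's issue by representation.
The 1/6 is divided into 3 equal shares of 1/18 among Hana, Noboru, Sachiko.
Hana is living and takes 1/18.
Noboru is living and takes 1/18.
Sachiko is living and takes 1/18.
Kenji is living and takes 1/6.
Akira is living and takes 1/6.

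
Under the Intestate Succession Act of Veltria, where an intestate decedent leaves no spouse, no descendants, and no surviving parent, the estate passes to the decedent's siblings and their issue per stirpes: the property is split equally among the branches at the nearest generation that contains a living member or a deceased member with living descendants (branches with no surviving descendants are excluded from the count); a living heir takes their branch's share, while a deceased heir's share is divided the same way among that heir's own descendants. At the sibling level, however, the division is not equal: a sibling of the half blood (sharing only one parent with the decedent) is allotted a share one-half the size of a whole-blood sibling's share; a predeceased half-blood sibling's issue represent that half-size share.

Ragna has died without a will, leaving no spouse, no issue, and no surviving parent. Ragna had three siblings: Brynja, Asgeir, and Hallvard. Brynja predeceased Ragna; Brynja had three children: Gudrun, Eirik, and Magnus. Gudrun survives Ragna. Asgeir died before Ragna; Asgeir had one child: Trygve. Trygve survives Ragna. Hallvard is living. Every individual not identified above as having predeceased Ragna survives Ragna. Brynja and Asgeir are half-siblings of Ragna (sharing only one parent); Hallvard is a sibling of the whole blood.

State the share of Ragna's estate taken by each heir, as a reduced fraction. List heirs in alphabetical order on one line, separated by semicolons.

No spouse, descendants, or parent survives, so the estate passes to Ragna's siblings per stirpes.
Half-blood siblings count for one-half the weight of whole-blood siblings at the initial division.
Dividing 1 in proportion to weights (total weight 2): Brynja (weight 1/2) → 1/4; Asgeir (weight 1/2) → 1/4; Hallvard (weight 1) → 1/2.
Brynja predeceased; the 1/4 allotted to Brynja's branch passes to Brynja's issue by representation.
The 1/4 is divided into 3 equal shares of 1/12 among Gudrun, Eirik, Magnus.
Gudrun is living and takes 1/12.
Eirik is living and takes 1/12.
Magnus is living and takes 1/12.
Asgeir predeceased; the 1/4 allotted to Asgeir's branch passes to Asgeir's issue by representation.
Trygve is the sole taker at this level and receives the full 1/4.
Hallvard is living and takes 1/2.

Eirik 1/12; Gudrun 1/12; Hallvard 1/2; Magnus 1/12; Trygve 1/4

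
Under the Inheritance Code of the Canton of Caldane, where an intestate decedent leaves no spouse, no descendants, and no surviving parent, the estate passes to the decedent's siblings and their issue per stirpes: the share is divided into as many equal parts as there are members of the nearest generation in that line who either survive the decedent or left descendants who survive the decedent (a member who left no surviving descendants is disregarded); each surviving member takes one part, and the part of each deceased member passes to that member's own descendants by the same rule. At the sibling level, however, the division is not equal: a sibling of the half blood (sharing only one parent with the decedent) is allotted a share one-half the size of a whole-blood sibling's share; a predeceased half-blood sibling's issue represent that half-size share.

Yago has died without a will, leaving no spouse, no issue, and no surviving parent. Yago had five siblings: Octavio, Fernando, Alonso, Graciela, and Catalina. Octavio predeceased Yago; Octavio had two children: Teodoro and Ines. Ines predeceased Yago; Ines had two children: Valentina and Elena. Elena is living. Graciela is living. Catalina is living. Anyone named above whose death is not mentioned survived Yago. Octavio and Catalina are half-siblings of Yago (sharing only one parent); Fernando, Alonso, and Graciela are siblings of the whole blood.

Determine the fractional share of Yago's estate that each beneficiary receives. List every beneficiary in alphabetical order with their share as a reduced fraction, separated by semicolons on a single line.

No spouse, descendants, or parent survives, so the estate passes to Yago's siblings per stirpes.
Half-blood siblings count for one-half the weight of whole-blood siblings at the initial division.
Dividing 1 in proportion to weights (total weight 4): Octavio (weight 1/2) → 1/8; Fernando (weight 1) → 1/4; Alonso (weight 1) → 1/4; Graciela (weight 1) → 1/4; Catalina (weight 1/2) → 1/8.
Octavio predeceased; the 1/8 allotted to Octavio's branch passes to Octavio's issue by representation.
The 1/8 is divided into 2 equal shares of 1/16 among Teodoro, Ines.
Teodoro is living and takes 1/16.
Ines predeceased; the 1/16 allotted to Ines's branch passes to Ines's issue by representation.
The 1/16 is divided into 2 equal shares of 1/32 among Valentina, Elena.
Valentina is living and takes 1/32.
Elena is living and takes 1/32.
Fernando is living and takes 1/4.
Alonso is living and takes 1/4.
Graciela is living and takes 1/4.
Catalina is living and takes 1/8.

Alonso 1/4; Catalina 1/8; Elena 1/32; Fernando 1/4; Graciela 1/4; Teodoro 1/16; Valentina 1/32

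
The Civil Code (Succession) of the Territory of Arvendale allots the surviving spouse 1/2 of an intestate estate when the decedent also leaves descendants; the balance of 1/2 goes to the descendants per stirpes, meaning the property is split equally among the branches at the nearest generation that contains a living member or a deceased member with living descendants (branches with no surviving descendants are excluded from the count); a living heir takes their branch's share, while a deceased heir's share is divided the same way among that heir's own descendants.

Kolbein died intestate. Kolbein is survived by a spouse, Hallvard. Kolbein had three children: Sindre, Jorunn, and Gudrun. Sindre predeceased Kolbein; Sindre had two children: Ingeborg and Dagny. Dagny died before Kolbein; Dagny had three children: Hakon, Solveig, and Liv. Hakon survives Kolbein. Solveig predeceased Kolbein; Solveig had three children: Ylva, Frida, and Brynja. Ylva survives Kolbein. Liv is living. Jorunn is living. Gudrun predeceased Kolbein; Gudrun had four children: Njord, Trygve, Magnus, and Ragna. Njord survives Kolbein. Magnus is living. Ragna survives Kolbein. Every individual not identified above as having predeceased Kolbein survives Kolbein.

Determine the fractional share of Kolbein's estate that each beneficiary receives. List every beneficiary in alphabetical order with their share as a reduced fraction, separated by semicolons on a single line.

Hallvard, as surviving spouse, takes 1/2.
The remaining 1/2 passes to Kolbein's descendants per stirpes.
The 1/2 is divided into 3 equal shares of 1/6 among Sindre, Jorunn, Gudrun.
Sindre predeceased; the 1/6 allotted to Sindre's branch passes to Sindre's issue by representation.
The 1/6 is divided into 2 equal shares of 1/12 among Ingeborg, Dagny.
Ingeborg is living and takes 1/12.
Dagny predeceased; the 1/12 allotted to Dagny's branch passes to Dagny's issue by representation.
The 1/12 is divided into 3 equal shares of 1/36 among Hakon, Solveig, Liv.
Hakon is living and takes 1/36.
Solveig predeceased; the 1/36 allotted to Solveig's branch passes to Solveig's issue by representation.
The 1/36 is divided into 3 equal shares of 1/108 among Ylva, Frida, Brynja.
Ylva is living and takes 1/108.
Frida is living and takes 1/108.
Brynja is living and takes 1/108.
Liv is living and takes 1/36.
Jorunn is living and takes 1/6.
Gudrun predeceased; the 1/6 allotted to Gudrun's branch passes to Gudrun's issue by representation.
The 1/6 is divided into 4 equal shares of 1/24 among Njord, Trygve, Magnus, Ragna.
Njord is living and takes 1/24.
Trygve is living and takes 1/24.
Magnus is living and takes 1/24.
Ragna is living and takes 1/24.

Brynja 1/108; Frida 1/108; Hakon 1/36; Hallvard 1/2; Ingeborg 1/12; Jorunn 1/6; Liv 1/36; Magnus 1/24; Njord 1/24; Ragna 1/24; Trygve 1/24; Ylva 1/108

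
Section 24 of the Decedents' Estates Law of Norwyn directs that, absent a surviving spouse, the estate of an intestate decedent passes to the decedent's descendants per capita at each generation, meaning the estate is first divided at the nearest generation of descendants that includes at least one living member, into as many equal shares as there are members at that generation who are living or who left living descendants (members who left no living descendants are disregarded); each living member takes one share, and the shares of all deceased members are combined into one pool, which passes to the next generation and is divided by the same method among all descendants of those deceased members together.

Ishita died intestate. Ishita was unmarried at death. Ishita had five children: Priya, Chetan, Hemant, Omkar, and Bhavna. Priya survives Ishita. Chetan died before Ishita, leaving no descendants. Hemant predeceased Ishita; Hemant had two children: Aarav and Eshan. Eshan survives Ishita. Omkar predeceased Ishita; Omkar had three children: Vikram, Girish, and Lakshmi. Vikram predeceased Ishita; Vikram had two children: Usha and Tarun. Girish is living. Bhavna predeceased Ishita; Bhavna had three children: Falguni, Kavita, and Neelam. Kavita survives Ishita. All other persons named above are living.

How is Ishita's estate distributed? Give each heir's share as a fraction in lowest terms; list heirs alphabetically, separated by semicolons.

Aarav 3/32; Eshan 3/32; Falguni 3/32; Girish 3/32; Kavita 3/32; Lakshmi 3/32; Neelam 3/32; Priya 1/4; Tarun 3/64; Usha 3/64

There is no surviving spouse, so the entire estate passes to Ishita's descendants per capita at each generation.
At generation 1 (Priya, Hemant, Omkar, Bhavna) there are 4 shares of (1)/4 = 1/4 each.
Living: Priya — each takes 1/4.
Deceased: Hemant, Omkar, and Bhavna. Their combined 3/4 is pooled and carried to generation 2.
At generation 2 (Aarav, Eshan, Vikram, Girish, Lakshmi, Falguni, Kavita, Neelam) there are 8 shares of (3/4)/8 = 3/32 each.
Living: Aarav, Eshan, Girish, Lakshmi, Falguni, Kavita, and Neelam — each takes 3/32.
Deceased: Vikram. That 3/32 share is carried to generation 3.
At generation 3 (Usha, Tarun) there are 2 shares of (3/32)/2 = 3/64 each.
Living: Usha and Tarun — each takes 3/64.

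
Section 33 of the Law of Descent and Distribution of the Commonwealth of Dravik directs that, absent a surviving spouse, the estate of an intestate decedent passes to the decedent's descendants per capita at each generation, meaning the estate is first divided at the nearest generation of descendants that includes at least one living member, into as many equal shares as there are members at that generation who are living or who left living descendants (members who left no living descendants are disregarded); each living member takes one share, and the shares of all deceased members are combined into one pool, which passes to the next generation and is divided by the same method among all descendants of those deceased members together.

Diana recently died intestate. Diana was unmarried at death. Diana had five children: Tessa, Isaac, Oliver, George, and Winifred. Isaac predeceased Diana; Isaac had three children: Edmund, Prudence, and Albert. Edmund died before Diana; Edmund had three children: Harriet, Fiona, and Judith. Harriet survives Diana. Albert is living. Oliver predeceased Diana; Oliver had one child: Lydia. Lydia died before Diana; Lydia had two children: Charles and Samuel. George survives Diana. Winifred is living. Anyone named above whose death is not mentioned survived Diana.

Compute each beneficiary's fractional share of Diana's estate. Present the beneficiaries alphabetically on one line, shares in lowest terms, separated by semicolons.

Albert 1/10; Charles 1/25; Fiona 1/25; George 1/5; Harriet 1/25; Judith 1/25; Prudence 1/10; Samuel 1/25; Tessa 1/5; Winifred 1/5

There is no surviving spouse, so the entire estate passes to Diana's descendants per capita at each generation.
At generation 1 (Tessa, Isaac, Oliver, George, Winifred) there are 5 shares of (1)/5 = 1/5 each.
Living: Tessa, George, and Winifred — each takes 1/5.
Deceased: Isaac and Oliver. Their combined 2/5 is pooled and carried to generation 2.
At generation 2 (Edmund, Prudence, Albert, Lydia) there are 4 shares of (2/5)/4 = 1/10 each.
Living: Prudence and Albert — each takes 1/10.
Deceased: Edmund and Lydia. Their combined 1/5 is pooled and carried to generation 3.
At generation 3 (Harriet, Fiona, Judith, Charles, Samuel) there are 5 shares of (1/5)/5 = 1/25 each.
Living: Harriet, Fiona, Judith, Charles, and Samuel — each takes 1/25.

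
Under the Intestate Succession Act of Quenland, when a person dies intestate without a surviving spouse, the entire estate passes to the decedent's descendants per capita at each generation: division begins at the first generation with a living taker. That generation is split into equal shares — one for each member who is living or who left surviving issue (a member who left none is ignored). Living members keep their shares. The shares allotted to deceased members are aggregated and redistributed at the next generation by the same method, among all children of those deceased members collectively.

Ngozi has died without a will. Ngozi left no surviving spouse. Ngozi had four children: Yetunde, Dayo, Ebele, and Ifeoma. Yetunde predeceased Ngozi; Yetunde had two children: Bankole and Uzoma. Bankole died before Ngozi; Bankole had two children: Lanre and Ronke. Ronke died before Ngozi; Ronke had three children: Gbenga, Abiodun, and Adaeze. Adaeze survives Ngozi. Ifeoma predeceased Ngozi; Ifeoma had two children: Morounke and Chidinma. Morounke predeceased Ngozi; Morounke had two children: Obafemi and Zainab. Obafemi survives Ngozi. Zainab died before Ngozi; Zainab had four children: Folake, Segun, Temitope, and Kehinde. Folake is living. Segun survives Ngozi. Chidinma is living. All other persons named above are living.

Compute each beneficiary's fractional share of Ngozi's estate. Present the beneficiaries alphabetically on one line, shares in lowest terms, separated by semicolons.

Abiodun 1/56; Adaeze 1/56; Chidinma 1/8; Dayo 1/4; Ebele 1/4; Folake 1/56; Gbenga 1/56; Kehinde 1/56; Lanre 1/16; Obafemi 1/16; Segun 1/56; Temitope 1/56; Uzoma 1/8

There is no surviving spouse, so the entire estate passes to Ngozi's descendants per capita at each generation.
At generation 1 (Yetunde, Dayo, Ebele, Ifeoma) there are 4 shares of (1)/4 = 1/4 each.
Living: Dayo and Ebele — each takes 1/4.
Deceased: Yetunde and Ifeoma. Their combined 1/2 is pooled and carried to generation 2.
At generation 2 (Bankole, Uzoma, Morounke, Chidinma) there are 4 shares of (1/2)/4 = 1/8 each.
Living: Uzoma and Chidinma — each takes 1/8.
Deceased: Bankole and Morounke. Their combined 1/4 is pooled and carried to generation 3.
At generation 3 (Lanre, Ronke, Obafemi, Zainab) there are 4 shares of (1/4)/4 = 1/16 each.
Living: Lanre and Obafemi — each takes 1/16.
Deceased: Ronke and Zainab. Their combined 1/8 is pooled and carried to generation 4.
At generation 4 (Gbenga, Abiodun, Adaeze, Folake, Segun, Temitope, Kehinde) there are 7 shares of (1/8)/7 = 1/56 each.
Living: Gbenga, Abiodun, Adaeze, Folake, Segun, Temitope, and Kehinde — each takes 1/56.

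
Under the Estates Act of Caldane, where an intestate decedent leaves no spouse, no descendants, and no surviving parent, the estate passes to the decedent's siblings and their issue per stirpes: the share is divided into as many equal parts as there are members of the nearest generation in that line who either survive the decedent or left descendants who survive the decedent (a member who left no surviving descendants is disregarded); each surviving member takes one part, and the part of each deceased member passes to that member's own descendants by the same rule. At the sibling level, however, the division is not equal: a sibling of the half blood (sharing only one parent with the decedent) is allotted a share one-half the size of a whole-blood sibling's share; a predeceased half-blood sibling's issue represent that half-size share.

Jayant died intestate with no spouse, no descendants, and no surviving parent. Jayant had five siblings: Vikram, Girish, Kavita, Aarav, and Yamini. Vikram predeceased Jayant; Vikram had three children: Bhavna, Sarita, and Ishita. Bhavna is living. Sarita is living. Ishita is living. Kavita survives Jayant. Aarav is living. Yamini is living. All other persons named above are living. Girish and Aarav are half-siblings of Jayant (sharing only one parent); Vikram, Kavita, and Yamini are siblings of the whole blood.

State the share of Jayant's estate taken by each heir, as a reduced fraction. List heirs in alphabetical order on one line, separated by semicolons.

No spouse, descendants, or parent survives, so the estate passes to Jayant's siblings per stirpes.
Half-blood siblings count for one-half the weight of whole-blood siblings at the initial division.
Dividing 1 in proportion to weights (total weight 4): Vikram (weight 1) → 1/4; Girish (weight 1/2) → 1/8; Kavita (weight 1) → 1/4; Aarav (weight 1/2) → 1/8; Yamini (weight 1) → 1/4.
Vikram predeceased; the 1/4 allotted to Vikram's branch passes to Vikram's issue by representation.
The 1/4 is divided into 3 equal shares of 1/12 among Bhavna, Sarita, Ishita.
Bhavna is living and takes 1/12.
Sarita is living and takes 1/12.
Ishita is living and takes 1/12.
Girish is living and takes 1/8.
Kavita is living and takes 1/4.
Aarav is living and takes 1/8.
Yamini is living and takes 1/4.

Aarav 1/8; Bhavna 1/12; Girish 1/8; Ishita 1/12; Kavita 1/4; Sarita 1/12; Yamini 1/4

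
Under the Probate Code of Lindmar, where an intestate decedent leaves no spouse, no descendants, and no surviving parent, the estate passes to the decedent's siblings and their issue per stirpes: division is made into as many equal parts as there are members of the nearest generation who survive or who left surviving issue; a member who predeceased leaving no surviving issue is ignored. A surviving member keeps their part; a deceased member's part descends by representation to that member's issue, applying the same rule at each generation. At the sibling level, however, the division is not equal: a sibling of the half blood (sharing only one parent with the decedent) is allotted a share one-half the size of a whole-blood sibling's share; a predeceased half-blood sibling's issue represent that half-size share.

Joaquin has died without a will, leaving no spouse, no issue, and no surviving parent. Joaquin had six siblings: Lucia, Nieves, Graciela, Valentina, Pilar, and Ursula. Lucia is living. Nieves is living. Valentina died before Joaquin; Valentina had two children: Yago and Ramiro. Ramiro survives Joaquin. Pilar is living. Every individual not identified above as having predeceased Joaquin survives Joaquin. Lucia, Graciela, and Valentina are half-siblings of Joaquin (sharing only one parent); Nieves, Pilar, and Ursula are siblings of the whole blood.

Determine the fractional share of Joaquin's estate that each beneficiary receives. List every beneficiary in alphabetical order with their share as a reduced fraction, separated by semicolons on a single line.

Graciela 1/9; Lucia 1/9; Nieves 2/9; Pilar 2/9; Ramiro 1/18; Ursula 2/9; Yago 1/18

No spouse, descendants, or parent survives, so the estate passes to Joaquin's siblings per stirpes.
Half-blood siblings count for one-half the weight of whole-blood siblings at the initial division.
Dividing 1 in proportion to weights (total weight 9/2): Lucia (weight 1/2) → 1/9; Nieves (weight 1) → 2/9; Graciela (weight 1/2) → 1/9; Valentina (weight 1/2) → 1/9; Pilar (weight 1) → 2/9; Ursula (weight 1) → 2/9.
Lucia is living and takes 1/9.
Nieves is living and takes 2/9.
Graciela is living and takes 1/9.
Valentina predeceased; the 1/9 allotted to Valentina's branch passes to Valentina's issue by representation.
The 1/9 is divided into 2 equal shares of 1/18 among Yago, Ramiro.
Yago is living and takes 1/18.
Ramiro is living and takes 1/18.
Pilar is living and takes 2/9.
Ursula is living and takes 2/9.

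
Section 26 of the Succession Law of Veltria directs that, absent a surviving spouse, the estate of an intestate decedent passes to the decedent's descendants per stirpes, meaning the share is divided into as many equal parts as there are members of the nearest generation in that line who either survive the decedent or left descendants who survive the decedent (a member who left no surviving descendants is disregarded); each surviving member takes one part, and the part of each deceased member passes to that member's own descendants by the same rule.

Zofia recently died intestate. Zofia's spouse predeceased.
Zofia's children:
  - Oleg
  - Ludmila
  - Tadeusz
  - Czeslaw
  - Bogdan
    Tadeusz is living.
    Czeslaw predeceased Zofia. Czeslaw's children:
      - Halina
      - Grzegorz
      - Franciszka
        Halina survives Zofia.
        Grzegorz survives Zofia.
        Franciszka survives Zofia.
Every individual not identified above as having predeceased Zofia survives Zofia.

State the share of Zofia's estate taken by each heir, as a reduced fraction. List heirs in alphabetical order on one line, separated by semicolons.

There is no surviving spouse, so the entire estate passes to Zofia's descendants per stirpes.
The estate is divided into 5 equal shares of 1/5 among Oleg, Ludmila, Tadeusz, Czeslaw, Bogdan.
Oleg is living and takes 1/5.
Ludmila is living and takes 1/5.
Tadeusz is living and takes 1/5.
Czeslaw predeceased; the 1/5 allotted to Czeslaw's branch passes to Czeslaw's issue by representation.
The 1/5 is divided into 3 equal shares of 1/15 among Halina, Grzegorz, Franciszka.
Halina is living and takes 1/15.
Grzegorz is living and takes 1/15.
Franciszka is living and takes 1/15.
Bogdan is living and takes 1/5.

Bogdan 1/5; Franciszka 1/15; Grzegorz 1/15; Halina 1/15; Ludmila 1/5; Oleg 1/5; Tadeusz 1/5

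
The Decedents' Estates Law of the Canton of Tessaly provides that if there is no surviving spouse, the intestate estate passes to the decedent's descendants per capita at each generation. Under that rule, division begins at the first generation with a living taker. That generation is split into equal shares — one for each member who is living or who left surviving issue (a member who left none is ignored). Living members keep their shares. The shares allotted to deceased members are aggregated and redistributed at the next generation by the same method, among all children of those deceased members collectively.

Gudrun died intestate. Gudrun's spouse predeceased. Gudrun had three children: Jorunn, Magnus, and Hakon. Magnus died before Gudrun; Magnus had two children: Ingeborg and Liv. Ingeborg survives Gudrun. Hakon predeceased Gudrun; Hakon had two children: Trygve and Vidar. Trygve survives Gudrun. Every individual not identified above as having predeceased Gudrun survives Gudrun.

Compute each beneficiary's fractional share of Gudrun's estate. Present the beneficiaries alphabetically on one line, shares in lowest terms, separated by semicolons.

There is no surviving spouse, so the entire estate passes to Gudrun's descendants per capita at each generation.
At generation 1 (Jorunn, Magnus, Hakon) there are 3 shares of (1)/3 = 1/3 each.
Living: Jorunn — each takes 1/3.
Deceased: Magnus and Hakon. Their combined 2/3 is pooled and carried to generation 2.
At generation 2 (Ingeborg, Liv, Trygve, Vidar) there are 4 shares of (2/3)/4 = 1/6 each.
Living: Ingeborg, Liv, Trygve, and Vidar — each takes 1/6.

Ingeborg 1/6; Jorunn 1/3; Liv 1/6; Trygve 1/6; Vidar 1/6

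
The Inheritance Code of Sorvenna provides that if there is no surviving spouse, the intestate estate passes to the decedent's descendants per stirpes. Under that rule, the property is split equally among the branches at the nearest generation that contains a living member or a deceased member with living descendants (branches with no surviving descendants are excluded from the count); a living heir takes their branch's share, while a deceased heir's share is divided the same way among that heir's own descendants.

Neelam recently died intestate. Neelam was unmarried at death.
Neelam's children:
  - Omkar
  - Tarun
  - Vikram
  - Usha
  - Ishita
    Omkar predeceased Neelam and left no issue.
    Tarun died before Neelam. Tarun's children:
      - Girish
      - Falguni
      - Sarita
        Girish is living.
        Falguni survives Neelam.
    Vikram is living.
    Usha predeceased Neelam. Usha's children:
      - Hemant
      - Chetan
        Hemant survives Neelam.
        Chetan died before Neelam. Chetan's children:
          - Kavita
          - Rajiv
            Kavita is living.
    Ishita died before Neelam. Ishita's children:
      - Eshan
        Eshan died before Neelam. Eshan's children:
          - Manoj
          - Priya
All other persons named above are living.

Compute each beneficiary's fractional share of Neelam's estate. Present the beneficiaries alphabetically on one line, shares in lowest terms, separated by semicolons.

There is no surviving spouse, so the entire estate passes to Neelam's descendants per stirpes.
Omkar left no surviving issue, so that branch lapses and is disregarded.
The estate is divided into 4 equal shares of 1/4 among Tarun, Vikram, Usha, Ishita.
Tarun predeceased; the 1/4 allotted to Tarun's branch passes to Tarun's issue by representation.
The 1/4 is divided into 3 equal shares of 1/12 among Girish, Falguni, Sarita.
Girish is living and takes 1/12.
Falguni is living and takes 1/12.
Sarita is living and takes 1/12.
Vikram is living and takes 1/4.
Usha predeceased; the 1/4 allotted to Usha's branch passes to Usha's issue by representation.
The 1/4 is divided into 2 equal shares of 1/8 among Hemant, Chetan.
Hemant is living and takes 1/8.
Chetan predeceased; the 1/8 allotted to Chetan's branch passes to Chetan's issue by representation.
The 1/8 is divided into 2 equal shares of 1/16 among Kavita, Rajiv.
Kavita is living and takes 1/16.
Rajiv is living and takes 1/16.
Ishita predeceased; the 1/4 allotted to Ishita's branch passes to Ishita's issue by representation.
Eshan's line is the sole branch at this level, so the full 1/4 passes to Eshan's issue by representation.
The 1/4 is divided into 2 equal shares of 1/8 among Manoj, Priya.
Manoj is living and takes 1/8.
Priya is living and takes 1/8.

Falguni 1/12; Girish 1/12; Hemant 1/8; Kavita 1/16; Manoj 1/8; Priya 1/8; Rajiv 1/16; Sarita 1/12; Vikram 1/4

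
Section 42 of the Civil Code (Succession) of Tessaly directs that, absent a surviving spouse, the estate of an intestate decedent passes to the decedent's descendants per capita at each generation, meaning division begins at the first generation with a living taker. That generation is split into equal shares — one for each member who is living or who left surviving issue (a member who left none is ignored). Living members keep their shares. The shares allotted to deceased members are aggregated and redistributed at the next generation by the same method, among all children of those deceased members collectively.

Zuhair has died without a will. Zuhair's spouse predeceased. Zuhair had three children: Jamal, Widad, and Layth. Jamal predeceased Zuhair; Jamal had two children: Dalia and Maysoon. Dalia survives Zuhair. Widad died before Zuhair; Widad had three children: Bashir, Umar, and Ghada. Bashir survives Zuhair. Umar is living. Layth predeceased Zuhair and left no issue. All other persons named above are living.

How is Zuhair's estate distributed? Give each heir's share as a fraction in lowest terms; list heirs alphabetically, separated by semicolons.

There is no surviving spouse, so the entire estate passes to Zuhair's descendants per capita at each generation.
No one at generation 1 (Jamal, Widad) is living; moving to the next generation.
At generation 2 (Dalia, Maysoon, Bashir, Umar, Ghada) there are 5 shares of (1)/5 = 1/5 each.
Living: Dalia, Maysoon, Bashir, Umar, and Ghada — each takes 1/5.

Bashir 1/5; Dalia 1/5; Ghada 1/5; Maysoon 1/5; Umar 1/5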